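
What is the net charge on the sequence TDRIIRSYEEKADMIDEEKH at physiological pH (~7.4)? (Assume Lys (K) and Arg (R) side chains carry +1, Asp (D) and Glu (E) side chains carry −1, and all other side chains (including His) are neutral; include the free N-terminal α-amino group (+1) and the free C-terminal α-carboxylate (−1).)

Positive (K, R): R3, R6, K11, K19 → +4.
Negative (D, E): D2, E9, E10, D13, D16, E17, E18 → −7.
The N-terminus (+1) and C-terminus (−1) cancel.
Net charge = (+4) + (−7) = −3.

-3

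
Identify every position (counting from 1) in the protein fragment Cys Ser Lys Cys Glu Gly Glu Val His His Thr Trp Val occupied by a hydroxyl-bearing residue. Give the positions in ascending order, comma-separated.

The –OH-bearing residues are Ser, Thr (aliphatic alcohols), and Tyr (phenol).
Matching residues: Ser2, Thr11.

2, 11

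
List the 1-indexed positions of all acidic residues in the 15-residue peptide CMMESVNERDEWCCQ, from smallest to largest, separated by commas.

4, 8, 10, 11

The acidic residues are Asp (D) and Glu (E), whose side chains end in a carboxylate group.
Matching residues: E4, E8, D10, E11.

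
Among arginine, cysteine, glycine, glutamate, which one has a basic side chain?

The basic amino acids are Lys (K), Arg (R), and His (H).
Of the listed options, only arginine belongs to this group.

arginine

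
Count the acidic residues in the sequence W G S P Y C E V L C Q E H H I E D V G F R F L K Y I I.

Aspartate (D) and glutamate (E) have carboxylic-acid side chains and are the acidic amino acids.
Matching residues: E7, E12, E16, D17.

4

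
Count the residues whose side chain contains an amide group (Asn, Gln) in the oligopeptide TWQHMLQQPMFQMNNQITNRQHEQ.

Matching residues: Q3, Q7, Q8, Q12, N14, N15, Q16, N19, Q21, Q24.

10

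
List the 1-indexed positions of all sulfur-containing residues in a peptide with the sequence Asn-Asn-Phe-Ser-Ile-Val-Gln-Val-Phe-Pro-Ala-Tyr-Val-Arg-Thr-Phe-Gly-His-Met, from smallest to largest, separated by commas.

19

Cysteine (C, thiol) and methionine (M, thioether) are the two sulfur-containing amino acids.
Matching residues: Met19.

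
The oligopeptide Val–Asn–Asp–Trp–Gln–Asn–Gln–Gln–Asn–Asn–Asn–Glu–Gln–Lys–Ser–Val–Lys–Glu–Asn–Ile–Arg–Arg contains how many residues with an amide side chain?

10

The amide-side-chain residues are Asn (N) and Gln (Q).
Matching residues: Asn2, Gln5, Asn6, Gln7, Gln8, Asn9, Asn10, Asn11, Gln13, Asn19.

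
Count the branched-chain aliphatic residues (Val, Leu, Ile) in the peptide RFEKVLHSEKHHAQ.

2

Matching residues: V5, L6.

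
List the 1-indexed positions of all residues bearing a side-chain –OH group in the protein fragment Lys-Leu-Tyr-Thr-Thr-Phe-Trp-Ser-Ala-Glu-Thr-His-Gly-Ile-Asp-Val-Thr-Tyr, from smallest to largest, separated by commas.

3, 4, 5, 8, 11, 17, 18

Serine (S), threonine (T), and tyrosine (Y) each carry a hydroxyl group on the side chain.
Matching residues: Tyr3, Thr4, Thr5, Ser8, Thr11, Thr17, Tyr18.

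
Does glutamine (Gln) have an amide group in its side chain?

Only N (asparagine) and Q (glutamine) carry a side-chain carboxamide.
Glutamine is in this group.

Yes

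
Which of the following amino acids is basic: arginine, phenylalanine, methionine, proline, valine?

The basic amino acids are Lys (K), Arg (R), and His (H).
Of the listed options, only arginine belongs to this group.

arginine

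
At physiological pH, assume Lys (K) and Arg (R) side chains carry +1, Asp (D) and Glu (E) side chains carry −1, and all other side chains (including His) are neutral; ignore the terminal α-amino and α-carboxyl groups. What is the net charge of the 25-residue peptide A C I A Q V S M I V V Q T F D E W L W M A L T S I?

-2

Positive (K, R): none → +0.
Negative (D, E): D15, E16 → −2.
Net charge = (+0) + (−2) = −2.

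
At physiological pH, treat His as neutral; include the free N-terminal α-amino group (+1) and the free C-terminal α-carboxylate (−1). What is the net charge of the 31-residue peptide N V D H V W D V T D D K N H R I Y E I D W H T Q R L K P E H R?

-2

The side chains ionized at physiological pH are Lys/Arg (+1) and Asp/Glu (−1); with His treated as neutral, nothing else contributes.
Positive (K, R): K12, R15, R25, K27, R31 → +5.
Negative (D, E): D3, D7, D10, D11, E18, D20, E29 → −7.
The N-terminus (+1) and C-terminus (−1) cancel.
Net charge = (+5) + (−7) = −2.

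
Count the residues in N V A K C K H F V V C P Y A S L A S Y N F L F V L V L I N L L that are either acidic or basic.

3

Acidic: D, E. Basic: H, K, R.
Acidic residues here: none (0).
Basic residues here: K4, K6, H7 (3).
The two groups share no amino acid, so total = 0 + 3 = 3.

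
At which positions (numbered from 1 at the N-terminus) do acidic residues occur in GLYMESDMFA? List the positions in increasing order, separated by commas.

Aspartate (D) and glutamate (E) have carboxylic-acid side chains and are the acidic amino acids.
Matching residues: E5, D7.

5, 7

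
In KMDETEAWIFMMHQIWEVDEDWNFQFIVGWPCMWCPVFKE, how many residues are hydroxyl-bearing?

1

Serine (S), threonine (T), and tyrosine (Y) each carry a hydroxyl group on the side chain.
Matching residues: T5.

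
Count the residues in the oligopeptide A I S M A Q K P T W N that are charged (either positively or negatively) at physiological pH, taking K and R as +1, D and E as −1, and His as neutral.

Charged side chains at pH ~7.4: K, R (positive); D, E (negative).
Matching residues: K7.

1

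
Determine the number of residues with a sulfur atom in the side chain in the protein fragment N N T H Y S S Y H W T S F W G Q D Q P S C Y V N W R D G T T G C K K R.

Only Cys (C) and Met (M) have a sulfur atom in the side chain.
Matching residues: C21, C32.

2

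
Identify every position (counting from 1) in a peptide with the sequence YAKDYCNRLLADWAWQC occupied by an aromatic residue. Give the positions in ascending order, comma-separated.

1, 5, 13, 15

The aromatic amino acids are Phe (F, benzyl), Trp (W, indole), and Tyr (Y, phenol).
Matching residues: Y1, Y5, W13, W15.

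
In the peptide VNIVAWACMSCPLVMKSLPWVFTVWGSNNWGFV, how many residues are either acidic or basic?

Acidic: D, E. Basic: H, K, R.
Acidic residues here: none (0).
Basic residues here: K16 (1).
The two groups share no amino acid, so total = 0 + 1 = 1.

1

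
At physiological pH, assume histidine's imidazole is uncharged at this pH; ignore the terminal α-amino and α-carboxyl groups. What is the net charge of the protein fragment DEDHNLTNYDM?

-4

The side chains ionized at physiological pH are Lys/Arg (+1) and Asp/Glu (−1); with His treated as neutral, nothing else contributes.
Positive (K, R): none → +0.
Negative (D, E): D1, E2, D3, D10 → −4.
Net charge = (+0) + (−4) = −4.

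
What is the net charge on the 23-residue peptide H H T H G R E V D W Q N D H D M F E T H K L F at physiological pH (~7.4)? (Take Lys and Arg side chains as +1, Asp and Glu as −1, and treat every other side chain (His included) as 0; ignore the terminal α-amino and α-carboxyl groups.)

-3

Positive (K, R): R6, K21 → +2.
Negative (D, E): E7, D9, D13, D15, E18 → −5.
Net charge = (+2) + (−5) = −3.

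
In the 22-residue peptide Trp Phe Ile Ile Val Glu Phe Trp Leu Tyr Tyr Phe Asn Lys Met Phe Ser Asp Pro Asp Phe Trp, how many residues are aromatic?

F, W, and Y each carry an aromatic ring on the side chain.
Matching residues: Trp1, Phe2, Phe7, Trp8, Tyr10, Tyr11, Phe12, Phe16, Phe21, Trp22.

10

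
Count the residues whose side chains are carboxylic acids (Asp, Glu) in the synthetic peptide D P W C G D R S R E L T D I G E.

5

Matching residues: D1, D6, E10, D13, E16.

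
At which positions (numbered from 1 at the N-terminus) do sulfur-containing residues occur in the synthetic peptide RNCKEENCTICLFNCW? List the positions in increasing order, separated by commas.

Cysteine (C, thiol) and methionine (M, thioether) are the two sulfur-containing amino acids.
Matching residues: C3, C8, C11, C15.

3, 8, 11, 15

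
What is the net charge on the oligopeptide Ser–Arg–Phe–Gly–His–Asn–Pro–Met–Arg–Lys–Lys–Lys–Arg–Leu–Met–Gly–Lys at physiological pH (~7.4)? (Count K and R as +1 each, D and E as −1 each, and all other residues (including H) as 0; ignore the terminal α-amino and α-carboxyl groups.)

+7

Positive (K, R): Arg2, Arg9, Lys10, Lys11, Lys12, Arg13, Lys17 → +7.
Negative (D, E): none → −0.
Net charge = (+7) + (−0) = +7.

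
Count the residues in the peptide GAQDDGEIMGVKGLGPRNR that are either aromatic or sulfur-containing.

Aromatic: F, W, Y. Sulfur-containing: C, M.
Aromatic residues here: none (0).
Sulfur-containing residues here: M9 (1).
The two groups share no amino acid, so total = 0 + 1 = 1.

1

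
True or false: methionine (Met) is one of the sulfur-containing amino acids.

True

Only Cys (C) and Met (M) have a sulfur atom in the side chain.
Methionine is in this group.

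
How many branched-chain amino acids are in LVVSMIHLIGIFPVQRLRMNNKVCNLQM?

V, L, and I make up the branched-chain aliphatic group.
Matching residues: L1, V2, V3, I6, L8, I9, I11, V14, L17, V23, L26.

11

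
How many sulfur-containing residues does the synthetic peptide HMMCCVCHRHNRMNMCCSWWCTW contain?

10

Only Cys (C) and Met (M) have a sulfur atom in the side chain.
Matching residues: M2, M3, C4, C5, C7, M13, M15, C16, C17, C21.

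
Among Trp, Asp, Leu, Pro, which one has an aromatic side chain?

Phenylalanine (F), tryptophan (W), and tyrosine (Y) have aromatic ring side chains.
Of the listed options, only Trp belongs to this group.

Trp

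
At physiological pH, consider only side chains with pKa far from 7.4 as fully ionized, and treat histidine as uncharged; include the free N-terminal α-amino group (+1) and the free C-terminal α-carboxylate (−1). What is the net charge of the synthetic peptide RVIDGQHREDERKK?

+1

At pH ~7.4 the Lys and Arg side chains are protonated (+1), the Asp and Glu side chains are deprotonated (−1), and with His taken as neutral all other side chains carry no charge.
Positive (K, R): R1, R8, R12, K13, K14 → +5.
Negative (D, E): D4, E9, D10, E11 → −4.
The N-terminus (+1) and C-terminus (−1) cancel.
Net charge = (+5) + (−4) = +1.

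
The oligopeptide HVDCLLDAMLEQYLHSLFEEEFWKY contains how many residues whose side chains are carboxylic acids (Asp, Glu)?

Matching residues: D3, D7, E11, E19, E20, E21.

6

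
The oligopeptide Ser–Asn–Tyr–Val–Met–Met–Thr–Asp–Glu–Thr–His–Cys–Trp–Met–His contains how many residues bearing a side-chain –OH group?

The –OH-bearing residues are Ser, Thr (aliphatic alcohols), and Tyr (phenol).
Matching residues: Ser1, Tyr3, Thr7, Thr10.

4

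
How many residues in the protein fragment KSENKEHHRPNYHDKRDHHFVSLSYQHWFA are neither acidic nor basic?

15

Acidic: D, E. Basic: K, R, H. All other residues are neither.
Matching residues: S2, N4, P10, N11, Y12, F20, V21, S22, L23, S24, Y25, Q26, W28, F29, A30.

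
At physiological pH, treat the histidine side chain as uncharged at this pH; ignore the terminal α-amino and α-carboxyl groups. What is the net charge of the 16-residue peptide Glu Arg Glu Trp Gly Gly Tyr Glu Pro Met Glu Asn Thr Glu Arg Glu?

-4

At pH ~7.4 the Lys and Arg side chains are protonated (+1), the Asp and Glu side chains are deprotonated (−1), and with His taken as neutral all other side chains carry no charge.
Positive (K, R): Arg2, Arg15 → +2.
Negative (D, E): Glu1, Glu3, Glu8, Glu11, Glu14, Glu16 → −6.
Net charge = (+2) + (−6) = −4.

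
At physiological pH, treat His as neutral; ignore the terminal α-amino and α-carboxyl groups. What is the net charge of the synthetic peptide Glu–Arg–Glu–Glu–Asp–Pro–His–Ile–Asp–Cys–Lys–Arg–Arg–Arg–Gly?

0

At pH ~7.4 the Lys and Arg side chains are protonated (+1), the Asp and Glu side chains are deprotonated (−1), and with His taken as neutral all other side chains carry no charge.
Positive (K, R): Arg2, Lys11, Arg12, Arg13, Arg14 → +5.
Negative (D, E): Glu1, Glu3, Glu4, Asp5, Asp9 → −5.
Net charge = (+5) + (−5) = 0.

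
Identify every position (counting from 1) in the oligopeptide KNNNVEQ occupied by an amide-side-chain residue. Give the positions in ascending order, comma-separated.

2, 3, 4, 7

Asparagine (N) and glutamine (Q) have uncharged amide side chains.
Matching residues: N2, N3, N4, Q7.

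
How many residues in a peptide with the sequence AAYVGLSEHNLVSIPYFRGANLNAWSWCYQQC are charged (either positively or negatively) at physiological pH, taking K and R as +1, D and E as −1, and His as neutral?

2

Charged side chains at pH ~7.4: K, R (positive); D, E (negative).
Matching residues: E8, R18.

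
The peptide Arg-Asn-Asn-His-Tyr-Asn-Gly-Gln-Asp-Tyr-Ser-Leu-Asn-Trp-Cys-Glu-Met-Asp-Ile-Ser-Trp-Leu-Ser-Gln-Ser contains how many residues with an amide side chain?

6

Asparagine (N) and glutamine (Q) have uncharged amide side chains.
Matching residues: Asn2, Asn3, Asn6, Gln8, Asn13, Gln24.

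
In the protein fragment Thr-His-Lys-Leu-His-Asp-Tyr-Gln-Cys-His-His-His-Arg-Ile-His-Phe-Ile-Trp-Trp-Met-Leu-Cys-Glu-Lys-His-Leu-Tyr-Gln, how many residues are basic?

K, R, and H are the three residues with basic side chains (ε-amine, guanidinium, and imidazole respectively).
Matching residues: His2, Lys3, His5, His10, His11, His12, Arg13, His15, Lys24, His25.

10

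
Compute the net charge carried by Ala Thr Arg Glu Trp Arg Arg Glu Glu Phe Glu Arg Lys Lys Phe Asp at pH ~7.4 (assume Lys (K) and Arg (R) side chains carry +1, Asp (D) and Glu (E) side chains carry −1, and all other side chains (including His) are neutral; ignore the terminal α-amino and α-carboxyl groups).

+1

Positive (K, R): Arg3, Arg6, Arg7, Arg12, Lys13, Lys14 → +6.
Negative (D, E): Glu4, Glu8, Glu9, Glu11, Asp16 → −5.
Net charge = (+6) + (−5) = +1.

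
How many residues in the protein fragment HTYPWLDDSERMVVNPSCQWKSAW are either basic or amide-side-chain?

Basic: H, K, R. Amide-side-chain: N, Q.
Basic residues here: H1, R11, K21 (3).
Amide-side-chain residues here: N15, Q19 (2).
The two groups share no amino acid, so total = 3 + 2 = 5.

5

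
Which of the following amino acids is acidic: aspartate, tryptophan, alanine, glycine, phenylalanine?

The acidic residues are Asp (D) and Glu (E), whose side chains end in a carboxylate group.
Of the listed options, only aspartate belongs to this group.

aspartate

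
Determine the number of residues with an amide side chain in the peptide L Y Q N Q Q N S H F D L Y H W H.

Only N (asparagine) and Q (glutamine) carry a side-chain carboxamide.
Matching residues: Q3, N4, Q5, Q6, N7.

5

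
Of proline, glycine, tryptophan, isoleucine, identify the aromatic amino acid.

The aromatic amino acids are Phe (F, benzyl), Trp (W, indole), and Tyr (Y, phenol).
Of the listed options, only tryptophan belongs to this group.

tryptophan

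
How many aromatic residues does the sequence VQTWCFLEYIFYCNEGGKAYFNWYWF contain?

F, W, and Y each carry an aromatic ring on the side chain.
Matching residues: W4, F6, Y9, F11, Y12, Y20, F21, W23, Y24, W25, F26.

11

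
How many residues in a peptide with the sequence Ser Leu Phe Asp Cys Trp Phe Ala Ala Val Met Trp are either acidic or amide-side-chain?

1

Acidic: D, E. Amide-side-chain: N, Q.
Acidic residues here: Asp4 (1).
Amide-side-chain residues here: none (0).
The two groups share no amino acid, so total = 1 + 0 = 1.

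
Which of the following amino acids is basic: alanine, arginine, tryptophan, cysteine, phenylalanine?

K, R, and H are the three residues with basic side chains (ε-amine, guanidinium, and imidazole respectively).
Of the listed options, only arginine belongs to this group.

arginine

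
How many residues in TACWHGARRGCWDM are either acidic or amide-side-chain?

1

Acidic: D, E. Amide-side-chain: N, Q.
Acidic residues here: D13 (1).
Amide-side-chain residues here: none (0).
The two groups share no amino acid, so total = 1 + 0 = 1.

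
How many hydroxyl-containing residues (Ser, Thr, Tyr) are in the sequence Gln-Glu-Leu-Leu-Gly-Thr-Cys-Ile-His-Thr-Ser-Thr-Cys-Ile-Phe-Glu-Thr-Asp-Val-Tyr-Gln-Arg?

Matching residues: Thr6, Thr10, Ser11, Thr12, Thr17, Tyr20.

6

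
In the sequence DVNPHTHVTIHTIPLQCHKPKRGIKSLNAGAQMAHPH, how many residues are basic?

The basic amino acids are Lys (K), Arg (R), and His (H).
Matching residues: H5, H7, H11, H18, K19, K21, R22, K25, H35, H37.

10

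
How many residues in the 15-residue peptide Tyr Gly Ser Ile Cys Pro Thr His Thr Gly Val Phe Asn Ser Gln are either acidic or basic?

Acidic: D, E. Basic: H, K, R.
Acidic residues here: none (0).
Basic residues here: His8 (1).
The two groups share no amino acid, so total = 0 + 1 = 1.

1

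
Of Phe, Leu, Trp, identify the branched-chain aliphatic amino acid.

V, L, and I make up the branched-chain aliphatic group.
Of the listed options, only Leu belongs to this group.

Leu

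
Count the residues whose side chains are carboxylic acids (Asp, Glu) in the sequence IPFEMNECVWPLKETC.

3

Matching residues: E4, E7, E14.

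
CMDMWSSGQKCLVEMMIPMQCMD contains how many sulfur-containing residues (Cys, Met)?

Matching residues: C1, M2, M4, C11, M15, M16, M19, C21, M22.

9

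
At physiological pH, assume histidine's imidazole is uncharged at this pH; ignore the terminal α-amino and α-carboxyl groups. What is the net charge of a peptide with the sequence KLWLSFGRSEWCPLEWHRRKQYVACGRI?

+4

Near pH 7.4, K and R contribute +1 each, D and E contribute −1 each, and every other side chain (His included, as stated) is uncharged.
Positive (K, R): K1, R8, R18, R19, K20, R27 → +6.
Negative (D, E): E10, E15 → −2.
Net charge = (+6) + (−2) = +4.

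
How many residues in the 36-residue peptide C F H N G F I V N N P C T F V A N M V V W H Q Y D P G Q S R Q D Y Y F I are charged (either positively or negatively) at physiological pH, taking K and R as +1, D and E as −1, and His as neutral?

Charged side chains at pH ~7.4: K, R (positive); D, E (negative).
Matching residues: D25, R30, D32.

3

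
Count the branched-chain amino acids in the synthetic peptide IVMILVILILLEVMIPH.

The BCAAs are Val, Leu, and Ile — aliphatic side chains with a branch point.
Matching residues: I1, V2, I4, L5, V6, I7, L8, I9, L10, L11, V13, I15.

12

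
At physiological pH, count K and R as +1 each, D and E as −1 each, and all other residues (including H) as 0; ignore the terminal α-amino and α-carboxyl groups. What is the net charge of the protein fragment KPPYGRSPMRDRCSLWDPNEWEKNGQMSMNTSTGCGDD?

Positive (K, R): K1, R6, R10, R12, K23 → +5.
Negative (D, E): D11, D17, E20, E22, D37, D38 → −6.
Net charge = (+5) + (−6) = −1.

-1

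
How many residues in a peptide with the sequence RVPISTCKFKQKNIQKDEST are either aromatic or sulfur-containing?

2

Aromatic: F, W, Y. Sulfur-containing: C, M.
Aromatic residues here: F9 (1).
Sulfur-containing residues here: C7 (1).
The two groups share no amino acid, so total = 1 + 1 = 2.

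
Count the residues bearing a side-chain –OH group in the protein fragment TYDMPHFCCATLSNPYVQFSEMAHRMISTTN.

S, T, and Y are the three residues with a side-chain hydroxyl.
Matching residues: T1, Y2, T11, S13, Y16, S20, S28, T29, T30.

9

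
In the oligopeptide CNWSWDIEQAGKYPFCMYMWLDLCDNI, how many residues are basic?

1

Lysine (K), arginine (R), and histidine (H) have basic, nitrogen-containing side chains.
Matching residues: K12.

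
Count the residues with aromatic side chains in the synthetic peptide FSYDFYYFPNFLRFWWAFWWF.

F, W, and Y each carry an aromatic ring on the side chain.
Matching residues: F1, Y3, F5, Y6, Y7, F8, F11, F14, W15, W16, F18, W19, W20, F21.

14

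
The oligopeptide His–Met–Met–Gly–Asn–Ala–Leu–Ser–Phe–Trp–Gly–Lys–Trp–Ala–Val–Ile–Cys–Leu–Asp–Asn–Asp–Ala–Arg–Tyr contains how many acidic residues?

The acidic residues are Asp (D) and Glu (E), whose side chains end in a carboxylate group.
Matching residues: Asp19, Asp21.

2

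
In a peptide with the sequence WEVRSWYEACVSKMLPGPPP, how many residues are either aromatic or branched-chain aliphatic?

6

Aromatic: F, W, Y. Branched-chain aliphatic: I, L, V.
Aromatic residues here: W1, W6, Y7 (3).
Branched-chain aliphatic residues here: V3, V11, L15 (3).
The two groups share no amino acid, so total = 3 + 3 = 6.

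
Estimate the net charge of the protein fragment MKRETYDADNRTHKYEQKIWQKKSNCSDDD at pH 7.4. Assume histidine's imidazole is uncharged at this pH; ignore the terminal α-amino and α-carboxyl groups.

0

The side chains ionized at physiological pH are Lys/Arg (+1) and Asp/Glu (−1); with His treated as neutral, nothing else contributes.
Positive (K, R): K2, R3, R11, K14, K18, K22, K23 → +7.
Negative (D, E): E4, D7, D9, E16, D28, D29, D30 → −7.
Net charge = (+7) + (−7) = 0.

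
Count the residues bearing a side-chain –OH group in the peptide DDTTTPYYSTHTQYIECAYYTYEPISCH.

14

The –OH-bearing residues are Ser, Thr (aliphatic alcohols), and Tyr (phenol).
Matching residues: T3, T4, T5, Y7, Y8, S9, T10, T12, Y14, Y19, Y20, T21, Y22, S26.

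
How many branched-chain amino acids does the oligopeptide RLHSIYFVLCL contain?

Valine (V), leucine (L), and isoleucine (I) are the branched-chain amino acids.
Matching residues: L2, I5, V8, L9, L11.

5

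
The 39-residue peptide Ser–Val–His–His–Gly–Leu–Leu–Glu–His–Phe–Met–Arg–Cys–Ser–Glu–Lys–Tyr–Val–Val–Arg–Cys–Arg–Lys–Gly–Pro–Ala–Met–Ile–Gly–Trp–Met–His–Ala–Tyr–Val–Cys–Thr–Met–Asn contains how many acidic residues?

2

The acidic residues are Asp (D) and Glu (E), whose side chains end in a carboxylate group.
Matching residues: Glu8, Glu15.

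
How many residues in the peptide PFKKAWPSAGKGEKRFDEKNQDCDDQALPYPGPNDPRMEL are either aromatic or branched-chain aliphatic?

Aromatic: F, W, Y. Branched-chain aliphatic: I, L, V.
Aromatic residues here: F2, W6, F16, Y30 (4).
Branched-chain aliphatic residues here: L28, L40 (2).
The two groups share no amino acid, so total = 4 + 2 = 6.

6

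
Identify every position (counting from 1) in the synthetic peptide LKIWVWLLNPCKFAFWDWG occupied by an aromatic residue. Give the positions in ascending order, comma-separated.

Matching residues: W4, W6, F13, F15, W16, W18.

4, 6, 13, 15, 16, 18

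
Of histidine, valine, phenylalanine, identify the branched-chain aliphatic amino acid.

V, L, and I make up the branched-chain aliphatic group.
Of the listed options, only valine belongs to this group.

valine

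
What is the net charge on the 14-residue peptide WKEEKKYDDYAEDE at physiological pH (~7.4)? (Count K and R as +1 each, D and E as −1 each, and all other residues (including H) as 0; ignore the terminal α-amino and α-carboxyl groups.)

-4

Positive (K, R): K2, K5, K6 → +3.
Negative (D, E): E3, E4, D8, D9, E12, D13, E14 → −7.
Net charge = (+3) + (−7) = −4.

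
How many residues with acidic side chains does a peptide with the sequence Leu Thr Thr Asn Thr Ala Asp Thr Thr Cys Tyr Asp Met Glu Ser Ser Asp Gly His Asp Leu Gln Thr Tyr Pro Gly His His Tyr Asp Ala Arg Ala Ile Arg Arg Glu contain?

7

Only D (aspartate) and E (glutamate) carry a side-chain carboxylic acid.
Matching residues: Asp7, Asp12, Glu14, Asp17, Asp20, Asp30, Glu37.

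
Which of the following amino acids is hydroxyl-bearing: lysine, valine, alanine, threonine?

threonine

Serine (S), threonine (T), and tyrosine (Y) each carry a hydroxyl group on the side chain.
Of the listed options, only threonine belongs to this group.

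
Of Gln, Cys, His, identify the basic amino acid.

His

The basic amino acids are Lys (K), Arg (R), and His (H).
Of the listed options, only His belongs to this group.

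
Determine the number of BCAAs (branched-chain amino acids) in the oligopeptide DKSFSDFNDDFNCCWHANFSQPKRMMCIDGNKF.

1

Valine (V), leucine (L), and isoleucine (I) are the branched-chain amino acids.
Matching residues: I28.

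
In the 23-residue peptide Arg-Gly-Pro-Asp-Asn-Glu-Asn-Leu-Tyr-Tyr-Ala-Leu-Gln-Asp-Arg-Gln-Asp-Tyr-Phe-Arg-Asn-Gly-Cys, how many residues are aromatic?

Phenylalanine (F), tryptophan (W), and tyrosine (Y) have aromatic ring side chains.
Matching residues: Tyr9, Tyr10, Tyr18, Phe19.

4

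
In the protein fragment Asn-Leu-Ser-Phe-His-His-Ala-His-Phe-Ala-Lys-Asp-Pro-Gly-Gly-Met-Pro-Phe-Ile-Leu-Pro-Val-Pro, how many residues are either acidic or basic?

5

Acidic: D, E. Basic: H, K, R.
Acidic residues here: Asp12 (1).
Basic residues here: His5, His6, His8, Lys11 (4).
The two groups share no amino acid, so total = 1 + 4 = 5.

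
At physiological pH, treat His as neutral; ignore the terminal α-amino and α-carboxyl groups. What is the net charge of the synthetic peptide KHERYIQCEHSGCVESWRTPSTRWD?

0

The side chains ionized at physiological pH are Lys/Arg (+1) and Asp/Glu (−1); with His treated as neutral, nothing else contributes.
Positive (K, R): K1, R4, R18, R23 → +4.
Negative (D, E): E3, E9, E15, D25 → −4.
Net charge = (+4) + (−4) = 0.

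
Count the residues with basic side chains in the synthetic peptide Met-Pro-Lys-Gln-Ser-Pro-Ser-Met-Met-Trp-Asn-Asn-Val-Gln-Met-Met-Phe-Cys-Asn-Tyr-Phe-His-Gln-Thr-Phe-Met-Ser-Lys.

3

Lysine (K), arginine (R), and histidine (H) have basic, nitrogen-containing side chains.
Matching residues: Lys3, His22, Lys28.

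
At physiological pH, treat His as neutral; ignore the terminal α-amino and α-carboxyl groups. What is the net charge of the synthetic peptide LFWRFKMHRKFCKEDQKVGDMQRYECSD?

The side chains ionized at physiological pH are Lys/Arg (+1) and Asp/Glu (−1); with His treated as neutral, nothing else contributes.
Positive (K, R): R4, K6, R9, K10, K13, K17, R23 → +7.
Negative (D, E): E14, D15, D20, E25, D28 → −5.
Net charge = (+7) + (−5) = +2.

+2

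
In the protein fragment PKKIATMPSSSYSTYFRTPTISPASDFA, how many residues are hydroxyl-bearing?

S, T, and Y are the three residues with a side-chain hydroxyl.
Matching residues: T6, S9, S10, S11, Y12, S13, T14, Y15, T18, T20, S22, S25.

12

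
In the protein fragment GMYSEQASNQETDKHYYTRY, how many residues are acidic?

Only D (aspartate) and E (glutamate) carry a side-chain carboxylic acid.
Matching residues: E5, E11, D13.

3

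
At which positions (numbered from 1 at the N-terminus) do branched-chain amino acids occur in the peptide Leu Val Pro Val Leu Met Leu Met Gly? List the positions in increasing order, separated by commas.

1, 2, 4, 5, 7

Valine (V), leucine (L), and isoleucine (I) are the branched-chain amino acids.
Matching residues: Leu1, Val2, Val4, Leu5, Leu7.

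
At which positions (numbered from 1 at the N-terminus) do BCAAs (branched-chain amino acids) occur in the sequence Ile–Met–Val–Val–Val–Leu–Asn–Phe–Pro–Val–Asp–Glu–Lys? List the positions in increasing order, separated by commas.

Valine (V), leucine (L), and isoleucine (I) are the branched-chain amino acids.
Matching residues: Ile1, Val3, Val4, Val5, Leu6, Val10.

1, 3, 4, 5, 6, 10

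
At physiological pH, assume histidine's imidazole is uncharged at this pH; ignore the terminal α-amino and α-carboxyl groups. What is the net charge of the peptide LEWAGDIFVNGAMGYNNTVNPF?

At pH ~7.4 the Lys and Arg side chains are protonated (+1), the Asp and Glu side chains are deprotonated (−1), and with His taken as neutral all other side chains carry no charge.
Positive (K, R): none → +0.
Negative (D, E): E2, D6 → −2.
Net charge = (+0) + (−2) = −2.

-2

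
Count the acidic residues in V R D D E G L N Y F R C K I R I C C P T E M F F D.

Aspartate (D) and glutamate (E) have carboxylic-acid side chains and are the acidic amino acids.
Matching residues: D3, D4, E5, E21, D25.

5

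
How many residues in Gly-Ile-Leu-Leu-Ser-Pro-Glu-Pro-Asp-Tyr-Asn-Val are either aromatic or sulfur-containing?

Aromatic: F, W, Y. Sulfur-containing: C, M.
Aromatic residues here: Tyr10 (1).
Sulfur-containing residues here: none (0).
The two groups share no amino acid, so total = 1 + 0 = 1.

1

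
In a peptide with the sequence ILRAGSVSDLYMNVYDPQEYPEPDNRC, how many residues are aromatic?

3

The aromatic amino acids are Phe (F, benzyl), Trp (W, indole), and Tyr (Y, phenol).
Matching residues: Y11, Y15, Y20.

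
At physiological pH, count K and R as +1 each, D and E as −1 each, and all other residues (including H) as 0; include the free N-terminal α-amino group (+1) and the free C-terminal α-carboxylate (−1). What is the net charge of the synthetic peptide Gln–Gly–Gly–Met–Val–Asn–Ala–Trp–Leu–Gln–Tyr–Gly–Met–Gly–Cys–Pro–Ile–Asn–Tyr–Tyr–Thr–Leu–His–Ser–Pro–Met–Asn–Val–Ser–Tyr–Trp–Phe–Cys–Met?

Positive (K, R): none → +0.
Negative (D, E): none → −0.
The N-terminus (+1) and C-terminus (−1) cancel.
Net charge = (+0) + (−0) = 0.

0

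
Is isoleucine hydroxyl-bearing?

S, T, and Y are the three residues with a side-chain hydroxyl.
Isoleucine is not in this group.

No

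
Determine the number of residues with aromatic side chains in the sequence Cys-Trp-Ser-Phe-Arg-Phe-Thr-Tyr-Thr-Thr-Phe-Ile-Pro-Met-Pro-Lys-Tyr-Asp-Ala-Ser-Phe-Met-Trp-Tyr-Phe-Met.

10

Phenylalanine (F), tryptophan (W), and tyrosine (Y) have aromatic ring side chains.
Matching residues: Trp2, Phe4, Phe6, Tyr8, Phe11, Tyr17, Phe21, Trp23, Tyr24, Phe25.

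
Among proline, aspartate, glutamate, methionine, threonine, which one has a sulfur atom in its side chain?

methionine

The sulfur-bearing residues are cysteine (–SH) and methionine (–S–CH₃).
Of the listed options, only methionine belongs to this group.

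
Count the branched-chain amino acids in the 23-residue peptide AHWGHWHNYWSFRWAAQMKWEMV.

1

V, L, and I make up the branched-chain aliphatic group.
Matching residues: V23.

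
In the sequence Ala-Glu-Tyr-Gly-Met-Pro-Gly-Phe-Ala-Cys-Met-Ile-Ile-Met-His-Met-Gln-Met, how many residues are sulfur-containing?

6

Only Cys (C) and Met (M) have a sulfur atom in the side chain.
Matching residues: Met5, Cys10, Met11, Met14, Met16, Met18.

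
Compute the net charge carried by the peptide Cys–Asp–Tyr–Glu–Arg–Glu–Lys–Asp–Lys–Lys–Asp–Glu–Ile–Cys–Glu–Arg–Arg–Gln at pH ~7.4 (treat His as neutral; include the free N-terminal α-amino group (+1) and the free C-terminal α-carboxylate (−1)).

-1

Near pH 7.4, K and R contribute +1 each, D and E contribute −1 each, and every other side chain (His included, as stated) is uncharged.
Positive (K, R): Arg5, Lys7, Lys9, Lys10, Arg16, Arg17 → +6.
Negative (D, E): Asp2, Glu4, Glu6, Asp8, Asp11, Glu12, Glu15 → −7.
The N-terminus (+1) and C-terminus (−1) cancel.
Net charge = (+6) + (−7) = −1.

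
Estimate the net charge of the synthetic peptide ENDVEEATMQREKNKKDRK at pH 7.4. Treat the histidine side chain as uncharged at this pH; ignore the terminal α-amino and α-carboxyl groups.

At pH ~7.4 the Lys and Arg side chains are protonated (+1), the Asp and Glu side chains are deprotonated (−1), and with His taken as neutral all other side chains carry no charge.
Positive (K, R): R11, K13, K15, K16, R18, K19 → +6.
Negative (D, E): E1, D3, E5, E6, E12, D17 → −6.
Net charge = (+6) + (−6) = 0.

0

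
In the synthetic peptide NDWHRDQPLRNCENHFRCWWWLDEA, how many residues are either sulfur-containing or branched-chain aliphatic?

Sulfur-containing: C, M. Branched-chain aliphatic: I, L, V.
Sulfur-containing residues here: C12, C18 (2).
Branched-chain aliphatic residues here: L9, L22 (2).
The two groups share no amino acid, so total = 2 + 2 = 4.

4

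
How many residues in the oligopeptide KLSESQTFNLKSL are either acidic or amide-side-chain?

3

Acidic: D, E. Amide-side-chain: N, Q.
Acidic residues here: E4 (1).
Amide-side-chain residues here: Q6, N9 (2).
The two groups share no amino acid, so total = 1 + 2 = 3.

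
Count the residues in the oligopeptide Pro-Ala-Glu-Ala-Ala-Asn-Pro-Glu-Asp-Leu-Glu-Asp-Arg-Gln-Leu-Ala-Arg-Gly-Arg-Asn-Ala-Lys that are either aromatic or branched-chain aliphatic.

Aromatic: F, W, Y. Branched-chain aliphatic: I, L, V.
Aromatic residues here: none (0).
Branched-chain aliphatic residues here: Leu10, Leu15 (2).
The two groups share no amino acid, so total = 0 + 2 = 2.

2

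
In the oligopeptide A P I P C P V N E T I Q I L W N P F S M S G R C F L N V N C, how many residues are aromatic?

3

The aromatic amino acids are Phe (F, benzyl), Trp (W, indole), and Tyr (Y, phenol).
Matching residues: W15, F18, F25.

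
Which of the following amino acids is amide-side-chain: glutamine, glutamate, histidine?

The amide-side-chain residues are Asn (N) and Gln (Q).
Of the listed options, only glutamine belongs to this group.

glutamine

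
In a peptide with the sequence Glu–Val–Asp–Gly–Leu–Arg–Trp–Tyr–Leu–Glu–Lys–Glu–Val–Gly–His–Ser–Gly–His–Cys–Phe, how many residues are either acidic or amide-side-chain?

Acidic: D, E. Amide-side-chain: N, Q.
Acidic residues here: Glu1, Asp3, Glu10, Glu12 (4).
Amide-side-chain residues here: none (0).
The two groups share no amino acid, so total = 4 + 0 = 4.

4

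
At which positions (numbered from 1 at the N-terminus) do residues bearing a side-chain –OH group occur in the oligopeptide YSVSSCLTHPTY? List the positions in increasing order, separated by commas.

The –OH-bearing residues are Ser, Thr (aliphatic alcohols), and Tyr (phenol).
Matching residues: Y1, S2, S4, S5, T8, T11, Y12.

1, 2, 4, 5, 8, 11, 12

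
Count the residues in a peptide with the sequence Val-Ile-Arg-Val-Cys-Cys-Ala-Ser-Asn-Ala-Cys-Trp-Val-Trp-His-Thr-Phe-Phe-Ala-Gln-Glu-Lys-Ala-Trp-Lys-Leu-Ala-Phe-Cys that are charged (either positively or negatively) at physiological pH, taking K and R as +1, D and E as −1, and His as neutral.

4

Charged side chains at pH ~7.4: K, R (positive); D, E (negative).
Matching residues: Arg3, Glu21, Lys22, Lys25.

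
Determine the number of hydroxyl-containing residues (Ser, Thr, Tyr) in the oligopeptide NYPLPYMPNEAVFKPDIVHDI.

Matching residues: Y2, Y6.

2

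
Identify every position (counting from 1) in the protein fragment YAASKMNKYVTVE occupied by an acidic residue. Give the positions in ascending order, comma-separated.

13

Matching residues: E13.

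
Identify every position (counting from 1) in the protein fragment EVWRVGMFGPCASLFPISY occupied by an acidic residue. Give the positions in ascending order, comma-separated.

Aspartate (D) and glutamate (E) have carboxylic-acid side chains and are the acidic amino acids.
Matching residues: E1.

1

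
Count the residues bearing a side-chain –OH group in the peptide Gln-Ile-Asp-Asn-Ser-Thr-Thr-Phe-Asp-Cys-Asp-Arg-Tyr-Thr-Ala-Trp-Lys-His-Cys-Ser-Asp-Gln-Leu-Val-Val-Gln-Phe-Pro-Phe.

6

The –OH-bearing residues are Ser, Thr (aliphatic alcohols), and Tyr (phenol).
Matching residues: Ser5, Thr6, Thr7, Tyr13, Thr14, Ser20.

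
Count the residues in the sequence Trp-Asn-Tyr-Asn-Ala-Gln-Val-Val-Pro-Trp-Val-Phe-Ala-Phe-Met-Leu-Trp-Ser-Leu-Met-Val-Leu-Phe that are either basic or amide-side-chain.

Basic: H, K, R. Amide-side-chain: N, Q.
Basic residues here: none (0).
Amide-side-chain residues here: Asn2, Asn4, Gln6 (3).
The two groups share no amino acid, so total = 0 + 3 = 3.

3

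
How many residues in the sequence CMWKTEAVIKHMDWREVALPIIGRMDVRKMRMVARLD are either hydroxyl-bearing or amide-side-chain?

1

Hydroxyl-bearing: S, T, Y. Amide-side-chain: N, Q.
Hydroxyl-bearing residues here: T5 (1).
Amide-side-chain residues here: none (0).
The two groups share no amino acid, so total = 1 + 0 = 1.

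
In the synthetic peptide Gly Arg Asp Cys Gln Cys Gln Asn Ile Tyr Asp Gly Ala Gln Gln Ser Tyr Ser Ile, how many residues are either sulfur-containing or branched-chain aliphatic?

4

Sulfur-containing: C, M. Branched-chain aliphatic: I, L, V.
Sulfur-containing residues here: Cys4, Cys6 (2).
Branched-chain aliphatic residues here: Ile9, Ile19 (2).
The two groups share no amino acid, so total = 2 + 2 = 4.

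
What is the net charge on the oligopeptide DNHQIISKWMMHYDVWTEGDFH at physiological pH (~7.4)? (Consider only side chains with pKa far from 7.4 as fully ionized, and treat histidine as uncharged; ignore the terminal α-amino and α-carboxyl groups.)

Near pH 7.4, K and R contribute +1 each, D and E contribute −1 each, and every other side chain (His included, as stated) is uncharged.
Positive (K, R): K8 → +1.
Negative (D, E): D1, D14, E18, D20 → −4.
Net charge = (+1) + (−4) = −3.

-3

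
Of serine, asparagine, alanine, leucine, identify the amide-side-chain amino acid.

The amide-side-chain residues are Asn (N) and Gln (Q).
Of the listed options, only asparagine belongs to this group.

asparagine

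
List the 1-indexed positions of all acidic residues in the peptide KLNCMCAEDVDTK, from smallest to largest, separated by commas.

Only D (aspartate) and E (glutamate) carry a side-chain carboxylic acid.
Matching residues: E8, D9, D11.

8, 9, 11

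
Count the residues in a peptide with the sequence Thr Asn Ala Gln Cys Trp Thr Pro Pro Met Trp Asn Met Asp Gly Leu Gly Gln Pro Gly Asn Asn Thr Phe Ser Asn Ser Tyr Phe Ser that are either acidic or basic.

Acidic: D, E. Basic: H, K, R.
Acidic residues here: Asp14 (1).
Basic residues here: none (0).
The two groups share no amino acid, so total = 1 + 0 = 1.

1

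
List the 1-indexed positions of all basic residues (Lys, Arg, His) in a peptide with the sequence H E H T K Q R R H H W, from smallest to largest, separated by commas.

Matching residues: H1, H3, K5, R7, R8, H9, H10.

1, 3, 5, 7, 8, 9, 10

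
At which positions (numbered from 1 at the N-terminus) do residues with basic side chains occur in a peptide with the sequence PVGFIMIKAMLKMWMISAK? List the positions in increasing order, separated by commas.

8, 12, 19

K, R, and H are the three residues with basic side chains (ε-amine, guanidinium, and imidazole respectively).
Matching residues: K8, K12, K19.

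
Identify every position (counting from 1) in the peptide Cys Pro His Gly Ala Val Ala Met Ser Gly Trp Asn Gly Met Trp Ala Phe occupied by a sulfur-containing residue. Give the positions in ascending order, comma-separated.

Matching residues: Cys1, Met8, Met14.

1, 8, 14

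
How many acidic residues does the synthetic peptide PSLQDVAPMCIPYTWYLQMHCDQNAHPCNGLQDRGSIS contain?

The acidic residues are Asp (D) and Glu (E), whose side chains end in a carboxylate group.
Matching residues: D5, D22, D33.

3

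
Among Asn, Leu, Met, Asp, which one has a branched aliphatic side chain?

Leu

V, L, and I make up the branched-chain aliphatic group.
Of the listed options, only Leu belongs to this group.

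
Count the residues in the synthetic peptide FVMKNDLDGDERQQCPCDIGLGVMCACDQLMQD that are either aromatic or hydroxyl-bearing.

Aromatic: F, W, Y. Hydroxyl-bearing: S, T, Y.
Aromatic residues here: F1 (1).
Hydroxyl-bearing residues here: none (0).
(Y belongs to both groups, but none appear in this sequence.) Total = 1 + 0 = 1.

1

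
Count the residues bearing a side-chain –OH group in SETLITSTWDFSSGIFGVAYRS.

S, T, and Y are the three residues with a side-chain hydroxyl.
Matching residues: S1, T3, T6, S7, T8, S12, S13, Y20, S22.

9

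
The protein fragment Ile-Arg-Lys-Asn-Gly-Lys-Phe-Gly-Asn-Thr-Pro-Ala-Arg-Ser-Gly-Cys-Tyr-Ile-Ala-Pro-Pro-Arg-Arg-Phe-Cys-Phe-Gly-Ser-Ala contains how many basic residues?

Lysine (K), arginine (R), and histidine (H) have basic, nitrogen-containing side chains.
Matching residues: Arg2, Lys3, Lys6, Arg13, Arg22, Arg23.

6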